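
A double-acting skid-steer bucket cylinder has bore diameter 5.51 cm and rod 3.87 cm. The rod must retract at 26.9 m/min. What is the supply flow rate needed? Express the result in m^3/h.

Rod-side annular area A_ann = π/4 × (5.51² − 3.87²) = 12.08 cm^2
Q = A × v

Q ≈ 1.95 m^3/h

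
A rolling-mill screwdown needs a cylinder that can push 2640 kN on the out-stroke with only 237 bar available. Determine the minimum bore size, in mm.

D ≈ 377 mm

Extension force acts on the full piston face: F = P × (π/4)D².
D = √(4F / (πP)) = √(4 × 2640 kN / (π × 237 bar))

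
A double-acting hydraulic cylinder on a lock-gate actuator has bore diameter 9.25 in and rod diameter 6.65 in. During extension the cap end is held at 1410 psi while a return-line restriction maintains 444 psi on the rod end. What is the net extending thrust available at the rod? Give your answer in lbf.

Cap-side area A_cap = π/4 × (9.25 in)² = 67.20 in^2
Rod-side annular area A_ann = π/4 × (9.25² − 6.65²) = 32.47 in^2
Net thrust = P_cap·A_cap − P_rod·A_ann = 94750 lbf − 14420 lbf

F ≈ 80300 lbf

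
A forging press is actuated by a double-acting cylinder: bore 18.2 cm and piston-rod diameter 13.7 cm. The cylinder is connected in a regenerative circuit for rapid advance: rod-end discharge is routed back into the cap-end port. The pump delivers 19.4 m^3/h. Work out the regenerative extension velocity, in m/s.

v ≈ 0.366 m/s

In regeneration the rod-end outflow joins the pump flow into the cap end, so the net volume the pump must supply per unit advance equals the rod cross-section area.
Rod cross-section A_rod = π/4 × (13.7 cm)² = 147.4 cm^2
v = Q_pump / A_rod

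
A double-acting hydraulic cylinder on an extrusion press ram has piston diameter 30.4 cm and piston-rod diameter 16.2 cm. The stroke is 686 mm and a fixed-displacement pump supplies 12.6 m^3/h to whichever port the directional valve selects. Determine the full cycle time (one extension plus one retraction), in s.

t ≈ 24.4 s

Cap-side area A_cap = π/4 × (30.4 cm)² = 725.8 cm^2
Rod-side annular area A_ann = π/4 × (30.4² − 16.2²) = 519.7 cm^2
t_ext = A_cap·L/Q = 14.23 s
t_ret = A_ann·L/Q = 10.19 s
t_cycle = t_ext + t_ret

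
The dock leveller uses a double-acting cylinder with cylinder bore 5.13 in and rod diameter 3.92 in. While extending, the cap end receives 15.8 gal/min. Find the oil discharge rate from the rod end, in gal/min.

Cap-side area A_cap = π/4 × (5.13 in)² = 20.67 in^2
Rod-side annular area A_ann = π/4 × (5.13² − 3.92²) = 8.601 in^2
Piston speed v = Q_in/A_cap; rod-end outflow Q_out = v × A_ann = Q_in × A_ann/A_cap.

Q_out ≈ 6.57 gal/min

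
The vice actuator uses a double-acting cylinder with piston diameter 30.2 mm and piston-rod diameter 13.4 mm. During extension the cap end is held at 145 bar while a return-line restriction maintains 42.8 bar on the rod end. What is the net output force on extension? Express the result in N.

F ≈ 7920 N

Cap-side area A_cap = π/4 × (30.2 mm)² = 716.3 mm^2
Rod-side annular area A_ann = π/4 × (30.2² − 13.4²) = 575.3 mm^2
Net thrust = P_cap·A_cap − P_rod·A_ann = 10390 N − 2462 N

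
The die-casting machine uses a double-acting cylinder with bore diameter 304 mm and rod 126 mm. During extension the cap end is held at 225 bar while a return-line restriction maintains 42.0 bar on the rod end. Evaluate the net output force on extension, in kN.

Cap-side area A_cap = π/4 × (304 mm)² = 72580 mm^2
Rod-side annular area A_ann = π/4 × (304² − 126²) = 60110 mm^2
Net thrust = P_cap·A_cap − P_rod·A_ann = 1633 kN − 252.5 kN

F ≈ 1380 kN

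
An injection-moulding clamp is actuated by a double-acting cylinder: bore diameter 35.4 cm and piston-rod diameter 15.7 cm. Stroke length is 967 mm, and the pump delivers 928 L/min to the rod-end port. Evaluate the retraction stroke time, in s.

Rod-side annular area A_ann = π/4 × (35.4² − 15.7²) = 790.6 cm^2
Swept volume V = A × L; t = V / Q = A·L / Q

t ≈ 4.94 s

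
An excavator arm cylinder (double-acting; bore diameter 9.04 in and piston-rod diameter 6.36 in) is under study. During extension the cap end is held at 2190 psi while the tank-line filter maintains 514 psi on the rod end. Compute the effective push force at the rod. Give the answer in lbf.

F ≈ 1.24e5 lbf

Cap-side area A_cap = π/4 × (9.04 in)² = 64.18 in^2
Rod-side annular area A_ann = π/4 × (9.04² − 6.36²) = 32.41 in^2
Net thrust = P_cap·A_cap − P_rod·A_ann = 1.406e5 lbf − 16660 lbf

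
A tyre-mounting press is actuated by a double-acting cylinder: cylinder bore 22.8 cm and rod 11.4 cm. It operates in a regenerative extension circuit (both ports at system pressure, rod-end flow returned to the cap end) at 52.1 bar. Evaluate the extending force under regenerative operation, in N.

With equal pressure on both faces, forces on the annular region cancel; the net push is pressure × rod cross-section.
Rod cross-section A_rod = π/4 × (11.4 cm)² = 102.1 cm^2
F = P × A_rod

F ≈ 53200 N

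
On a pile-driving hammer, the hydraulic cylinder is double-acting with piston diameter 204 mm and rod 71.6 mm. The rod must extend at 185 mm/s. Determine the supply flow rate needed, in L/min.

Cap-side area A_cap = π/4 × (204 mm)² = 32690 mm^2
Q = A × v

Q ≈ 363 L/min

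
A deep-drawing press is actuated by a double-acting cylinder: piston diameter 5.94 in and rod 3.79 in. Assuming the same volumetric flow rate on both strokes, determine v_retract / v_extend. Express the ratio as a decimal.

v_ret/v_ext ≈ 1.69

Cap-side area A_cap = π/4 × (5.94 in)² = 27.71 in^2
Rod-side annular area A_ann = π/4 × (5.94² − 3.79²) = 16.43 in^2
For equal Q, v ∝ 1/A, so v_ret/v_ext = A_cap/A_ann.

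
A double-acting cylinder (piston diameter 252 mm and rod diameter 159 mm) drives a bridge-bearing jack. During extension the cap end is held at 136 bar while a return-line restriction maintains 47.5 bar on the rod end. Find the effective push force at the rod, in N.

Cap-side area A_cap = π/4 × (252 mm)² = 49880 mm^2
Rod-side annular area A_ann = π/4 × (252² − 159²) = 30020 mm^2
Net thrust = P_cap·A_cap − P_rod·A_ann = 6.783e5 N − 1.426e5 N

F ≈ 5.36e5 N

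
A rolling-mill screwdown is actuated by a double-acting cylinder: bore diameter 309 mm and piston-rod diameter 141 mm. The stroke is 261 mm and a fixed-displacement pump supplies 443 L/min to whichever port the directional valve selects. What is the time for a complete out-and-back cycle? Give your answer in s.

Cap-side area A_cap = π/4 × (309 mm)² = 74990 mm^2
Rod-side annular area A_ann = π/4 × (309² − 141²) = 59380 mm^2
t_ext = A_cap·L/Q = 2.651 s
t_ret = A_ann·L/Q = 2.099 s
t_cycle = t_ext + t_ret

t ≈ 4.75 s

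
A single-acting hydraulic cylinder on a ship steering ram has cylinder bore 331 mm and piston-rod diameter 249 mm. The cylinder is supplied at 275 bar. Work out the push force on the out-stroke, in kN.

Cap-side area A_cap = π/4 × (331 mm)² = 86050 mm^2
F = P × A_cap = 275 bar × A_cap

F ≈ 2370 kN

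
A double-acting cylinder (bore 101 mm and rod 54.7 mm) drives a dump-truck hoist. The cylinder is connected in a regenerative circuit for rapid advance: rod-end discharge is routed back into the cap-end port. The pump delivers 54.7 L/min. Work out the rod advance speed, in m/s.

v ≈ 0.388 m/s

In regeneration the rod-end outflow joins the pump flow into the cap end, so the net volume the pump must supply per unit advance equals the rod cross-section area.
Rod cross-section A_rod = π/4 × (54.7 mm)² = 2350 mm^2
v = Q_pump / A_rod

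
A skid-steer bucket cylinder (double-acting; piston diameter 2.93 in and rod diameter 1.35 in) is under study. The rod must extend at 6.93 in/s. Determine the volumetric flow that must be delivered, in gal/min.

Q ≈ 12.1 gal/min

Cap-side area A_cap = π/4 × (2.93 in)² = 6.743 in^2
Q = A × v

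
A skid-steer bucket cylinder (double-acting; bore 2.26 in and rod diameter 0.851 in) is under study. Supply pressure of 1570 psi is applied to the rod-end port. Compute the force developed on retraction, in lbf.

Rod-side annular area A_ann = π/4 × (2.26² − 0.851²) = 3.443 in^2
On retraction the pressure acts on the annular area (bore minus rod).
F = P × A_ann

F ≈ 5410 lbf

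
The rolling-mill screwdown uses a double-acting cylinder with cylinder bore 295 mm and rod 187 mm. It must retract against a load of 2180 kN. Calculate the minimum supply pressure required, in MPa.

P ≈ 53.3 MPa

Rod-side annular area A_ann = π/4 × (295² − 187²) = 40880 mm^2
Retraction: pressure acts on the annular area.
P = F / A = 2180 kN / A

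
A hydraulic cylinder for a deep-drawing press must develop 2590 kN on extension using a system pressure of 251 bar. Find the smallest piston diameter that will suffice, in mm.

D ≈ 362 mm

Extension force acts on the full piston face: F = P × (π/4)D².
D = √(4F / (πP)) = √(4 × 2590 kN / (π × 251 bar))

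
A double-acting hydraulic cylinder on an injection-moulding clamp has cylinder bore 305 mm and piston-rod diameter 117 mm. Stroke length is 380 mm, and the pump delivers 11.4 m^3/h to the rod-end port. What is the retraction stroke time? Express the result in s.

Rod-side annular area A_ann = π/4 × (305² − 117²) = 62310 mm^2
Swept volume V = A × L; t = V / Q = A·L / Q

t ≈ 7.48 s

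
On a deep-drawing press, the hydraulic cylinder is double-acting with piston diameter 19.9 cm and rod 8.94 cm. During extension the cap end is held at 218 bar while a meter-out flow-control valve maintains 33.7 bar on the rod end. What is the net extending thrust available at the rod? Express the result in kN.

F ≈ 594 kN

Cap-side area A_cap = π/4 × (19.9 cm)² = 311.0 cm^2
Rod-side annular area A_ann = π/4 × (19.9² − 8.94²) = 248.3 cm^2
Net thrust = P_cap·A_cap − P_rod·A_ann = 678.0 kN − 83.66 kN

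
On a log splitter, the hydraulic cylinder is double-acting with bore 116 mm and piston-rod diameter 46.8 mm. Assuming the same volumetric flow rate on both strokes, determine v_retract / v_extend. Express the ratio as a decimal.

v_ret/v_ext ≈ 1.19

Cap-side area A_cap = π/4 × (116 mm)² = 10570 mm^2
Rod-side annular area A_ann = π/4 × (116² − 46.8²) = 8848 mm^2
For equal Q, v ∝ 1/A, so v_ret/v_ext = A_cap/A_ann.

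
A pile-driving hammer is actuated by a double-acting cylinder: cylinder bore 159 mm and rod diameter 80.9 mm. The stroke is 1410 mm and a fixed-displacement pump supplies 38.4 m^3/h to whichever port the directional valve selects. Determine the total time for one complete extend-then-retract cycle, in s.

Cap-side area A_cap = π/4 × (159 mm)² = 19860 mm^2
Rod-side annular area A_ann = π/4 × (159² − 80.9²) = 14720 mm^2
t_ext = A_cap·L/Q = 2.625 s
t_ret = A_ann·L/Q = 1.945 s
t_cycle = t_ext + t_ret

t ≈ 4.57 s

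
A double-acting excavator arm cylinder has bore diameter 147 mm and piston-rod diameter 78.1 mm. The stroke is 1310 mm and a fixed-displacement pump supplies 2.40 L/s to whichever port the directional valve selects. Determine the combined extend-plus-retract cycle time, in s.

Cap-side area A_cap = π/4 × (147 mm)² = 16970 mm^2
Rod-side annular area A_ann = π/4 × (147² − 78.1²) = 12180 mm^2
t_ext = A_cap·L/Q = 9.264 s
t_ret = A_ann·L/Q = 6.649 s
t_cycle = t_ext + t_ret

t ≈ 15.9 s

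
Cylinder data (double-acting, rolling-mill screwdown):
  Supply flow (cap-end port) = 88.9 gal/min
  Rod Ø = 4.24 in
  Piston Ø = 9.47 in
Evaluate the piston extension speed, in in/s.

v ≈ 4.86 in/s

Cap-side area A_cap = π/4 × (9.47 in)² = 70.44 in^2
v = Q / A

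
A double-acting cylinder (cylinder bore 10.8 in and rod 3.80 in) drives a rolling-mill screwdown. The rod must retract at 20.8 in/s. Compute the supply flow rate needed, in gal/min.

Rod-side annular area A_ann = π/4 × (10.8² − 3.80²) = 80.27 in^2
Q = A × v

Q ≈ 434 gal/min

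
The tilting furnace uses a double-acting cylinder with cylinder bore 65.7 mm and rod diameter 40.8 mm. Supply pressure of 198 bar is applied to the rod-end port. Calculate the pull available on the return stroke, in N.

F ≈ 41200 N

Rod-side annular area A_ann = π/4 × (65.7² − 40.8²) = 2083 mm^2
On retraction the pressure acts on the annular area (bore minus rod).
F = P × A_ann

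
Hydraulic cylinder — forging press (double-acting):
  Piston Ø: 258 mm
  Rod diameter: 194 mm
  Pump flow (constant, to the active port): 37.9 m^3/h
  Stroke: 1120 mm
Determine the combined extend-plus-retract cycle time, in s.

t ≈ 7.98 s

Cap-side area A_cap = π/4 × (258 mm)² = 52280 mm^2
Rod-side annular area A_ann = π/4 × (258² − 194²) = 22720 mm^2
t_ext = A_cap·L/Q = 5.562 s
t_ret = A_ann·L/Q = 2.417 s
t_cycle = t_ext + t_ret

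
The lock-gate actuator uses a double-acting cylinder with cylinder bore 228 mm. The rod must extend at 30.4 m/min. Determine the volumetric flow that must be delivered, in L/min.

Q ≈ 1240 L/min

Cap-side area A_cap = π/4 × (228 mm)² = 40830 mm^2
Q = A × v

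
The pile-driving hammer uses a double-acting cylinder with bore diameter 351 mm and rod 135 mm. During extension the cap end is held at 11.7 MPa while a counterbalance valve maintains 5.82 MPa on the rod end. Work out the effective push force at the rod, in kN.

F ≈ 652 kN

Cap-side area A_cap = π/4 × (351 mm)² = 96760 mm^2
Rod-side annular area A_ann = π/4 × (351² − 135²) = 82450 mm^2
Net thrust = P_cap·A_cap − P_rod·A_ann = 1132 kN − 479.8 kN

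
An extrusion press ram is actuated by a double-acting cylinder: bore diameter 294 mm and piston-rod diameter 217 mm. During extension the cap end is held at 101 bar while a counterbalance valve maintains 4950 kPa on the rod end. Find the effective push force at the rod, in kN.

Cap-side area A_cap = π/4 × (294 mm)² = 67890 mm^2
Rod-side annular area A_ann = π/4 × (294² − 217²) = 30900 mm^2
Net thrust = P_cap·A_cap − P_rod·A_ann = 685.7 kN − 153.0 kN

F ≈ 533 kN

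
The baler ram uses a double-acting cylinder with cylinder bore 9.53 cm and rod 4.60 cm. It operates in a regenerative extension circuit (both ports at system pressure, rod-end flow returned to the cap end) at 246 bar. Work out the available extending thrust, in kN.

F ≈ 40.9 kN

With equal pressure on both faces, forces on the annular region cancel; the net push is pressure × rod cross-section.
Rod cross-section A_rod = π/4 × (4.60 cm)² = 16.62 cm^2
F = P × A_rod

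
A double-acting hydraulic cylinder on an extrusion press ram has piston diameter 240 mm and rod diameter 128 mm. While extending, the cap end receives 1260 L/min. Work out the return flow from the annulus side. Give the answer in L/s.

Cap-side area A_cap = π/4 × (240 mm)² = 45240 mm^2
Rod-side annular area A_ann = π/4 × (240² − 128²) = 32370 mm^2
Piston speed v = Q_in/A_cap; rod-end outflow Q_out = v × A_ann = Q_in × A_ann/A_cap.

Q_out ≈ 15.0 L/s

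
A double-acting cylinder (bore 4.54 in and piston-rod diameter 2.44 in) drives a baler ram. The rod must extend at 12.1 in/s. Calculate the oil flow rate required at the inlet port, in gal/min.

Cap-side area A_cap = π/4 × (4.54 in)² = 16.19 in^2
Q = A × v

Q ≈ 50.9 gal/min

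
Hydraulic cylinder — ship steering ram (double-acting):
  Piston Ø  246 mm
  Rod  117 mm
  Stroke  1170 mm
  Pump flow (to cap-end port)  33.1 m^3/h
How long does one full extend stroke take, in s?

Cap-side area A_cap = π/4 × (246 mm)² = 47530 mm^2
Swept volume V = A × L; t = V / Q = A·L / Q

t ≈ 6.05 s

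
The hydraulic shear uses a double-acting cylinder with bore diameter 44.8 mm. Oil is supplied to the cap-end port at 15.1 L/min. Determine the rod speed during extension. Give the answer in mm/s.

Cap-side area A_cap = π/4 × (44.8 mm)² = 1576 mm^2
v = Q / A

v ≈ 160 mm/s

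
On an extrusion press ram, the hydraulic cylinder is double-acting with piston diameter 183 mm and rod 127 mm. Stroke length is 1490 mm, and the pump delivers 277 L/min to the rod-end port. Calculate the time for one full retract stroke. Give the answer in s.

Rod-side annular area A_ann = π/4 × (183² − 127²) = 13630 mm^2
Swept volume V = A × L; t = V / Q = A·L / Q

t ≈ 4.40 s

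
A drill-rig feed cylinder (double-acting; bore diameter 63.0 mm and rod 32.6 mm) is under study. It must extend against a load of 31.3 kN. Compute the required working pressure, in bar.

P ≈ 100 bar

Cap-side area A_cap = π/4 × (63.0 mm)² = 3117 mm^2
P = F / A = 31.3 kN / A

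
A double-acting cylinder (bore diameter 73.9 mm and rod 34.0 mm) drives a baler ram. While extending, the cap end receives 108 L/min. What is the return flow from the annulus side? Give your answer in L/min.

Cap-side area A_cap = π/4 × (73.9 mm)² = 4289 mm^2
Rod-side annular area A_ann = π/4 × (73.9² − 34.0²) = 3381 mm^2
Piston speed v = Q_in/A_cap; rod-end outflow Q_out = v × A_ann = Q_in × A_ann/A_cap.

Q_out ≈ 85.1 L/min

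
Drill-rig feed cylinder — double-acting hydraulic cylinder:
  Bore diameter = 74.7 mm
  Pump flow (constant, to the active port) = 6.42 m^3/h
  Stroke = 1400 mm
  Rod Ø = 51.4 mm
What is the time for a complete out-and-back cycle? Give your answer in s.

t ≈ 5.25 s

Cap-side area A_cap = π/4 × (74.7 mm)² = 4383 mm^2
Rod-side annular area A_ann = π/4 × (74.7² − 51.4²) = 2308 mm^2
t_ext = A_cap·L/Q = 3.441 s
t_ret = A_ann·L/Q = 1.812 s
t_cycle = t_ext + t_ret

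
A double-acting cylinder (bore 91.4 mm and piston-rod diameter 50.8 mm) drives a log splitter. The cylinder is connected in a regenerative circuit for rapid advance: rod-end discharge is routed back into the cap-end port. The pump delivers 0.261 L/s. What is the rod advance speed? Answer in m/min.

v ≈ 7.73 m/min

In regeneration the rod-end outflow joins the pump flow into the cap end, so the net volume the pump must supply per unit advance equals the rod cross-section area.
Rod cross-section A_rod = π/4 × (50.8 mm)² = 2027 mm^2
v = Q_pump / A_rod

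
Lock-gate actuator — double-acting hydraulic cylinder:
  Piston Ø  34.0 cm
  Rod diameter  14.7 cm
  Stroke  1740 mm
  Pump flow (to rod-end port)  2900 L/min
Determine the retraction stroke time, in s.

t ≈ 2.66 s

Rod-side annular area A_ann = π/4 × (34.0² − 14.7²) = 738.2 cm^2
Swept volume V = A × L; t = V / Q = A·L / Q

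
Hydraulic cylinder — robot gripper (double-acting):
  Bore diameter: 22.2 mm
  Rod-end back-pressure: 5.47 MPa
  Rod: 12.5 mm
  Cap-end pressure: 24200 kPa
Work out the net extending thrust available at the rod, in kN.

F ≈ 7.92 kN

Cap-side area A_cap = π/4 × (22.2 mm)² = 387.1 mm^2
Rod-side annular area A_ann = π/4 × (22.2² − 12.5²) = 264.4 mm^2
Net thrust = P_cap·A_cap − P_rod·A_ann = 9.367 kN − 1.446 kN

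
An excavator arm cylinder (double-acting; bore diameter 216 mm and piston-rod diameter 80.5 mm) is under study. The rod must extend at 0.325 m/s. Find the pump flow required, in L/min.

Cap-side area A_cap = π/4 × (216 mm)² = 36640 mm^2
Q = A × v

Q ≈ 715 L/min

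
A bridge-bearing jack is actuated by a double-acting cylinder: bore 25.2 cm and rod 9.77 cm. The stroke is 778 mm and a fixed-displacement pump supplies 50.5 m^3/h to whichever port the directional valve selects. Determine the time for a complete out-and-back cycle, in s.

Cap-side area A_cap = π/4 × (25.2 cm)² = 498.8 cm^2
Rod-side annular area A_ann = π/4 × (25.2² − 9.77²) = 423.8 cm^2
t_ext = A_cap·L/Q = 2.766 s
t_ret = A_ann·L/Q = 2.350 s
t_cycle = t_ext + t_ret

t ≈ 5.12 s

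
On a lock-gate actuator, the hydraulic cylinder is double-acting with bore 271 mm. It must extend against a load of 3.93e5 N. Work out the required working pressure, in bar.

Cap-side area A_cap = π/4 × (271 mm)² = 57680 mm^2
P = F / A = 3.93e5 N / A

P ≈ 68.1 bar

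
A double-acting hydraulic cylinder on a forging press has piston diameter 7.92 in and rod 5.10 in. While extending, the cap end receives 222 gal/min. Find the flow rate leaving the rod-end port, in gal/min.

Q_out ≈ 130 gal/min

Cap-side area A_cap = π/4 × (7.92 in)² = 49.27 in^2
Rod-side annular area A_ann = π/4 × (7.92² − 5.10²) = 28.84 in^2
Piston speed v = Q_in/A_cap; rod-end outflow Q_out = v × A_ann = Q_in × A_ann/A_cap.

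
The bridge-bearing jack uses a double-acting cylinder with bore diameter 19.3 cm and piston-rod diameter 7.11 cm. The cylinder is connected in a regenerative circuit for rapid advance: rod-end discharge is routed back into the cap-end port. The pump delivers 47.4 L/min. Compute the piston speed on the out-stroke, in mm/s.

In regeneration the rod-end outflow joins the pump flow into the cap end, so the net volume the pump must supply per unit advance equals the rod cross-section area.
Rod cross-section A_rod = π/4 × (7.11 cm)² = 39.70 cm^2
v = Q_pump / A_rod

v ≈ 199 mm/s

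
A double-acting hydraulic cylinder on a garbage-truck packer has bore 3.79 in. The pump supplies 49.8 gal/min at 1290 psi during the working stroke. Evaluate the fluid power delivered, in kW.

Hydraulic power = P × Q

W ≈ 27.9 kW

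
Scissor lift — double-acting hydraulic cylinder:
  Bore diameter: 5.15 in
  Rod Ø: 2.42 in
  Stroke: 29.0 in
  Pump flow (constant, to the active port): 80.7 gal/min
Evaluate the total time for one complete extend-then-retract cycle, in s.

Cap-side area A_cap = π/4 × (5.15 in)² = 20.83 in^2
Rod-side annular area A_ann = π/4 × (5.15² − 2.42²) = 16.23 in^2
t_ext = A_cap·L/Q = 1.944 s
t_ret = A_ann·L/Q = 1.515 s
t_cycle = t_ext + t_ret

t ≈ 3.46 s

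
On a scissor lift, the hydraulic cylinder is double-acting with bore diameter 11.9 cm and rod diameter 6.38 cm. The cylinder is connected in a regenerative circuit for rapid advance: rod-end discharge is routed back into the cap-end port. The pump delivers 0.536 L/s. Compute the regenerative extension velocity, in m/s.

In regeneration the rod-end outflow joins the pump flow into the cap end, so the net volume the pump must supply per unit advance equals the rod cross-section area.
Rod cross-section A_rod = π/4 × (6.38 cm)² = 31.97 cm^2
v = Q_pump / A_rod

v ≈ 0.168 m/s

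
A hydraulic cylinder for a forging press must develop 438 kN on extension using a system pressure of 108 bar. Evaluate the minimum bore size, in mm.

Extension force acts on the full piston face: F = P × (π/4)D².
D = √(4F / (πP)) = √(4 × 438 kN / (π × 108 bar))

D ≈ 227 mm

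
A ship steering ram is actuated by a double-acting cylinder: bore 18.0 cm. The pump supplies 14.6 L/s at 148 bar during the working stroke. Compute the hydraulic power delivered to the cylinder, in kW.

Hydraulic power = P × Q

W ≈ 216 kW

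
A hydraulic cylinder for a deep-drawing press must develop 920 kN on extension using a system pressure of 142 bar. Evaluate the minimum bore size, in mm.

Extension force acts on the full piston face: F = P × (π/4)D².
D = √(4F / (πP)) = √(4 × 920 kN / (π × 142 bar))

D ≈ 287 mm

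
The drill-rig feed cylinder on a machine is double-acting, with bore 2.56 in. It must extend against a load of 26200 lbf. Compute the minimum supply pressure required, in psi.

Cap-side area A_cap = π/4 × (2.56 in)² = 5.147 in^2
P = F / A = 26200 lbf / A

P ≈ 5090 psi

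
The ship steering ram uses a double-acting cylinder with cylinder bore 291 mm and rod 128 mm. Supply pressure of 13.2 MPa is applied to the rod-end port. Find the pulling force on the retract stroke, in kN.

Rod-side annular area A_ann = π/4 × (291² − 128²) = 53640 mm^2
On retraction the pressure acts on the annular area (bore minus rod).
F = P × A_ann

F ≈ 708 kN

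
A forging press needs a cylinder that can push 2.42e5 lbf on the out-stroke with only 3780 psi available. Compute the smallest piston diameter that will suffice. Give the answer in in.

D ≈ 9.03 in

Extension force acts on the full piston face: F = P × (π/4)D².
D = √(4F / (πP)) = √(4 × 2.42e5 lbf / (π × 3780 psi))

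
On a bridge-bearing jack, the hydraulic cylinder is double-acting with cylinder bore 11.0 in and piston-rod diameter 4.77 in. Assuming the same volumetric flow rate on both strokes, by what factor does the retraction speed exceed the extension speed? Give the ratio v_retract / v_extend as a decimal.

Cap-side area A_cap = π/4 × (11.0 in)² = 95.03 in^2
Rod-side annular area A_ann = π/4 × (11.0² − 4.77²) = 77.16 in^2
For equal Q, v ∝ 1/A, so v_ret/v_ext = A_cap/A_ann.

v_ret/v_ext ≈ 1.23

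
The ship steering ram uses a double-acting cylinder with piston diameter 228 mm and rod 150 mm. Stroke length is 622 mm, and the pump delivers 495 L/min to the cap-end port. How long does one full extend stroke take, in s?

t ≈ 3.08 s

Cap-side area A_cap = π/4 × (228 mm)² = 40830 mm^2
Swept volume V = A × L; t = V / Q = A·L / Q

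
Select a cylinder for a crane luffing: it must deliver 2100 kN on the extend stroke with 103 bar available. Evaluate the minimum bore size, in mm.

D ≈ 510 mm

Extension force acts on the full piston face: F = P × (π/4)D².
D = √(4F / (πP)) = √(4 × 2100 kN / (π × 103 bar))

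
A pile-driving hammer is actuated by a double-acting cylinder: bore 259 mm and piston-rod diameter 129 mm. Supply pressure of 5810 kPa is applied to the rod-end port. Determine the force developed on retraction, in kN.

Rod-side annular area A_ann = π/4 × (259² − 129²) = 39620 mm^2
On retraction the pressure acts on the annular area (bore minus rod).
F = P × A_ann

F ≈ 230 kN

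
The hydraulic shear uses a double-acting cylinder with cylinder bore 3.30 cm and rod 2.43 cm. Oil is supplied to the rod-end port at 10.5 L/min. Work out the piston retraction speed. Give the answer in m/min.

v ≈ 26.8 m/min

Rod-side annular area A_ann = π/4 × (3.30² − 2.43²) = 3.915 cm^2
Flow into the rod-end port fills the annular volume.
v = Q / A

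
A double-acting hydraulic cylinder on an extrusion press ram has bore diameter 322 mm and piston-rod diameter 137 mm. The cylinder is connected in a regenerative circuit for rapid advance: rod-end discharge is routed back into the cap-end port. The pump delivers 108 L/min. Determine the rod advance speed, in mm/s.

In regeneration the rod-end outflow joins the pump flow into the cap end, so the net volume the pump must supply per unit advance equals the rod cross-section area.
Rod cross-section A_rod = π/4 × (137 mm)² = 14740 mm^2
v = Q_pump / A_rod

v ≈ 122 mm/s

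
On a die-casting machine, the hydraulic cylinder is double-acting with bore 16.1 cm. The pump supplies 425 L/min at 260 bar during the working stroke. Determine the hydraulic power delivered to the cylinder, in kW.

W ≈ 184 kW

Hydraulic power = P × Q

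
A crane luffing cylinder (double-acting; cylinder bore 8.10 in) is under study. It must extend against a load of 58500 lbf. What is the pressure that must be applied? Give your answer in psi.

Cap-side area A_cap = π/4 × (8.10 in)² = 51.53 in^2
P = F / A = 58500 lbf / A

P ≈ 1140 psi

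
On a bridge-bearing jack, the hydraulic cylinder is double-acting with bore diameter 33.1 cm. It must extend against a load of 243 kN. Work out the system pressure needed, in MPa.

P ≈ 2.82 MPa

Cap-side area A_cap = π/4 × (33.1 cm)² = 860.5 cm^2
P = F / A = 243 kN / A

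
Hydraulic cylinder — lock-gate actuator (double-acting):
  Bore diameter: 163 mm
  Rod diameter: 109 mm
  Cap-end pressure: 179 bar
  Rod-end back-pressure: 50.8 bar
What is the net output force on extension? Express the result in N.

F ≈ 3.15e5 N

Cap-side area A_cap = π/4 × (163 mm)² = 20870 mm^2
Rod-side annular area A_ann = π/4 × (163² − 109²) = 11540 mm^2
Net thrust = P_cap·A_cap − P_rod·A_ann = 3.735e5 N − 58600 N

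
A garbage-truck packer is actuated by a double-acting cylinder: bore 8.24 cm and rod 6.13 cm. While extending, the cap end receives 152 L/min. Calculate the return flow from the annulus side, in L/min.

Cap-side area A_cap = π/4 × (8.24 cm)² = 53.33 cm^2
Rod-side annular area A_ann = π/4 × (8.24² − 6.13²) = 23.81 cm^2
Piston speed v = Q_in/A_cap; rod-end outflow Q_out = v × A_ann = Q_in × A_ann/A_cap.

Q_out ≈ 67.9 L/min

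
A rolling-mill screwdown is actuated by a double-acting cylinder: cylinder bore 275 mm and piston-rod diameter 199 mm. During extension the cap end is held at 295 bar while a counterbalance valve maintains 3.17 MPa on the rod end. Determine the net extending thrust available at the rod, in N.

Cap-side area A_cap = π/4 × (275 mm)² = 59400 mm^2
Rod-side annular area A_ann = π/4 × (275² − 199²) = 28290 mm^2
Net thrust = P_cap·A_cap − P_rod·A_ann = 1.752e6 N − 89690 N

F ≈ 1.66e6 N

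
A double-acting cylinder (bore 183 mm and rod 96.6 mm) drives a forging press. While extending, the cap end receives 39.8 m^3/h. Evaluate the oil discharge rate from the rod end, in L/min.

Q_out ≈ 478 L/min

Cap-side area A_cap = π/4 × (183 mm)² = 26300 mm^2
Rod-side annular area A_ann = π/4 × (183² − 96.6²) = 18970 mm^2
Piston speed v = Q_in/A_cap; rod-end outflow Q_out = v × A_ann = Q_in × A_ann/A_cap.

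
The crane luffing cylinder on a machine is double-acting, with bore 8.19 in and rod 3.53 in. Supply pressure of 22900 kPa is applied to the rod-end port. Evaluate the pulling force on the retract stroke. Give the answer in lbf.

F ≈ 1.42e5 lbf

Rod-side annular area A_ann = π/4 × (8.19² − 3.53²) = 42.89 in^2
On retraction the pressure acts on the annular area (bore minus rod).
F = P × A_ann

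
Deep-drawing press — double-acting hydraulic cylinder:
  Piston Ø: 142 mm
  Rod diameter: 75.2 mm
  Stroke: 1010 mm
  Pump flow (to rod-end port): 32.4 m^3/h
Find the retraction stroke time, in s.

Rod-side annular area A_ann = π/4 × (142² − 75.2²) = 11400 mm^2
Swept volume V = A × L; t = V / Q = A·L / Q

t ≈ 1.28 s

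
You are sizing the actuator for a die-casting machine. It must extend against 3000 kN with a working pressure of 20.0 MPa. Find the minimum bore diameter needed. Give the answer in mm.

Extension force acts on the full piston face: F = P × (π/4)D².
D = √(4F / (πP)) = √(4 × 3000 kN / (π × 20.0 MPa))

D ≈ 437 mm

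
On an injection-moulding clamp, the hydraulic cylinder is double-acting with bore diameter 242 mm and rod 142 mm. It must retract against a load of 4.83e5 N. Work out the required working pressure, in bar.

P ≈ 160 bar

Rod-side annular area A_ann = π/4 × (242² − 142²) = 30160 mm^2
Retraction: pressure acts on the annular area.
P = F / A = 4.83e5 N / A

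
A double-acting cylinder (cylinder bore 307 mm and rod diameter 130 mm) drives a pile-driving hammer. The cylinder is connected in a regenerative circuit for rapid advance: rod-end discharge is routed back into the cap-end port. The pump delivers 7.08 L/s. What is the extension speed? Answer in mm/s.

v ≈ 533 mm/s

In regeneration the rod-end outflow joins the pump flow into the cap end, so the net volume the pump must supply per unit advance equals the rod cross-section area.
Rod cross-section A_rod = π/4 × (130 mm)² = 13270 mm^2
v = Q_pump / A_rod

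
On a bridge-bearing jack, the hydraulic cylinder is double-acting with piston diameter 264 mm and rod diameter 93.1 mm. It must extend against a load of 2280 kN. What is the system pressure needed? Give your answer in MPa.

P ≈ 41.7 MPa

Cap-side area A_cap = π/4 × (264 mm)² = 54740 mm^2
P = F / A = 2280 kN / A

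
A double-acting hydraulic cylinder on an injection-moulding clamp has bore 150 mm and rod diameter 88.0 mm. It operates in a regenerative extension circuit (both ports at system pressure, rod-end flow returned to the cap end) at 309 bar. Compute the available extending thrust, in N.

With equal pressure on both faces, forces on the annular region cancel; the net push is pressure × rod cross-section.
Rod cross-section A_rod = π/4 × (88.0 mm)² = 6082 mm^2
F = P × A_rod

F ≈ 1.88e5 N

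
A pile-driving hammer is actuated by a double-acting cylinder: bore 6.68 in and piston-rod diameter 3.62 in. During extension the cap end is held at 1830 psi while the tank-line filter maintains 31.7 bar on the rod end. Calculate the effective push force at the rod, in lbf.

Cap-side area A_cap = π/4 × (6.68 in)² = 35.05 in^2
Rod-side annular area A_ann = π/4 × (6.68² − 3.62²) = 24.75 in^2
Net thrust = P_cap·A_cap − P_rod·A_ann = 64130 lbf − 11380 lbf

F ≈ 52800 lbf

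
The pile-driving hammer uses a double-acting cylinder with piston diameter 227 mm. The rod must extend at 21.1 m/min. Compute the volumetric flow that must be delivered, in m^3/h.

Cap-side area A_cap = π/4 × (227 mm)² = 40470 mm^2
Q = A × v

Q ≈ 51.2 m^3/h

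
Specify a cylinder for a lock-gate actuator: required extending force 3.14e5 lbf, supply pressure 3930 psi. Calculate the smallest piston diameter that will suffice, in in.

D ≈ 10.1 in

Extension force acts on the full piston face: F = P × (π/4)D².
D = √(4F / (πP)) = √(4 × 3.14e5 lbf / (π × 3930 psi))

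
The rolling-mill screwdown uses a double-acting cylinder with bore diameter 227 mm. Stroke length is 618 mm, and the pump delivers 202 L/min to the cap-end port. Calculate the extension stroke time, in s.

t ≈ 7.43 s

Cap-side area A_cap = π/4 × (227 mm)² = 40470 mm^2
Swept volume V = A × L; t = V / Q = A·L / Q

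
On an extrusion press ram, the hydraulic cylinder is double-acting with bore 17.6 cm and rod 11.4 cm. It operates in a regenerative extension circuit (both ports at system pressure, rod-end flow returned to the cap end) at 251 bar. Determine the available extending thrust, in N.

F ≈ 2.56e5 N

With equal pressure on both faces, forces on the annular region cancel; the net push is pressure × rod cross-section.
Rod cross-section A_rod = π/4 × (11.4 cm)² = 102.1 cm^2
F = P × A_rod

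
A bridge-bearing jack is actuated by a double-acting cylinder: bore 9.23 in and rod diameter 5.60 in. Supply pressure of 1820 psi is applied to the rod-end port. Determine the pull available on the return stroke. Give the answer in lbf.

Rod-side annular area A_ann = π/4 × (9.23² − 5.60²) = 42.28 in^2
On retraction the pressure acts on the annular area (bore minus rod).
F = P × A_ann

F ≈ 77000 lbf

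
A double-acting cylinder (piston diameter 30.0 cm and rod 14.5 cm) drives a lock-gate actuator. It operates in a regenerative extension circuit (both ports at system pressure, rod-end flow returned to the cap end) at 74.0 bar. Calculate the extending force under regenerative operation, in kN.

With equal pressure on both faces, forces on the annular region cancel; the net push is pressure × rod cross-section.
Rod cross-section A_rod = π/4 × (14.5 cm)² = 165.1 cm^2
F = P × A_rod

F ≈ 122 kN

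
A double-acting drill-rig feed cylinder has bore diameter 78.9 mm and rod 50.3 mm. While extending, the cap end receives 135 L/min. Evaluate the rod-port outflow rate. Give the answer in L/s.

Cap-side area A_cap = π/4 × (78.9 mm)² = 4889 mm^2
Rod-side annular area A_ann = π/4 × (78.9² − 50.3²) = 2902 mm^2
Piston speed v = Q_in/A_cap; rod-end outflow Q_out = v × A_ann = Q_in × A_ann/A_cap.

Q_out ≈ 1.34 L/s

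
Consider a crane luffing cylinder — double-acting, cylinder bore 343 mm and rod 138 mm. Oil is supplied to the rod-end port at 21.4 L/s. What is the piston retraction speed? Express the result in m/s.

Rod-side annular area A_ann = π/4 × (343² − 138²) = 77440 mm^2
Flow into the rod-end port fills the annular volume.
v = Q / A

v ≈ 0.276 m/s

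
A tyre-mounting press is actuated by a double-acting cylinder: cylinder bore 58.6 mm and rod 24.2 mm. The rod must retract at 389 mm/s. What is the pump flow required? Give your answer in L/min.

Rod-side annular area A_ann = π/4 × (58.6² − 24.2²) = 2237 mm^2
Q = A × v

Q ≈ 52.2 L/min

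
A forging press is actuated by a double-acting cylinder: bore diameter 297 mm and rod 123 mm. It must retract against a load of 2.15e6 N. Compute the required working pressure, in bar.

Rod-side annular area A_ann = π/4 × (297² − 123²) = 57400 mm^2
Retraction: pressure acts on the annular area.
P = F / A = 2.15e6 N / A

P ≈ 375 bar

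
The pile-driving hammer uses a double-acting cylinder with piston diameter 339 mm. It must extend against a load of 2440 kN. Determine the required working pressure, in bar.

P ≈ 270 bar

Cap-side area A_cap = π/4 × (339 mm)² = 90260 mm^2
P = F / A = 2440 kN / A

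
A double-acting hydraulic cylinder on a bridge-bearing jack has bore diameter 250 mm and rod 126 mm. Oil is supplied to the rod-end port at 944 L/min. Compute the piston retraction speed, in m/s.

v ≈ 0.430 m/s

Rod-side annular area A_ann = π/4 × (250² − 126²) = 36620 mm^2
Flow into the rod-end port fills the annular volume.
v = Q / A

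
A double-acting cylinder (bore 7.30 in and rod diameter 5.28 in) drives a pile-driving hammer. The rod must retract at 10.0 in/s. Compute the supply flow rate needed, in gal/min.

Rod-side annular area A_ann = π/4 × (7.30² − 5.28²) = 19.96 in^2
Q = A × v

Q ≈ 51.8 gal/min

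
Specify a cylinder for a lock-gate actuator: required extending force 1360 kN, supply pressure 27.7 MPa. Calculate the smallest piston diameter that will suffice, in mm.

Extension force acts on the full piston face: F = P × (π/4)D².
D = √(4F / (πP)) = √(4 × 1360 kN / (π × 27.7 MPa))

D ≈ 250 mm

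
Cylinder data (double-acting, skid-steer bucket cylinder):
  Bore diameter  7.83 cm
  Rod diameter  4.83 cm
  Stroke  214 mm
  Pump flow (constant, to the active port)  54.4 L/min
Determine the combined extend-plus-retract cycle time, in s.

t ≈ 1.84 s

Cap-side area A_cap = π/4 × (7.83 cm)² = 48.15 cm^2
Rod-side annular area A_ann = π/4 × (7.83² − 4.83²) = 29.83 cm^2
t_ext = A_cap·L/Q = 1.137 s
t_ret = A_ann·L/Q = 0.7041 s
t_cycle = t_ext + t_ret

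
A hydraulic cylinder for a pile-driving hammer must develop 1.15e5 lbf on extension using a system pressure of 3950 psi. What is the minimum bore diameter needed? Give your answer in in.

Extension force acts on the full piston face: F = P × (π/4)D².
D = √(4F / (πP)) = √(4 × 1.15e5 lbf / (π × 3950 psi))

D ≈ 6.09 in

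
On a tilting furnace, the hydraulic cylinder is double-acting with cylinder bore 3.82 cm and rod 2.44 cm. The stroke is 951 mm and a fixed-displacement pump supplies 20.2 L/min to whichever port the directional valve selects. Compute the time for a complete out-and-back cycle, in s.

t ≈ 5.15 s

Cap-side area A_cap = π/4 × (3.82 cm)² = 11.46 cm^2
Rod-side annular area A_ann = π/4 × (3.82² − 2.44²) = 6.785 cm^2
t_ext = A_cap·L/Q = 3.237 s
t_ret = A_ann·L/Q = 1.917 s
t_cycle = t_ext + t_ret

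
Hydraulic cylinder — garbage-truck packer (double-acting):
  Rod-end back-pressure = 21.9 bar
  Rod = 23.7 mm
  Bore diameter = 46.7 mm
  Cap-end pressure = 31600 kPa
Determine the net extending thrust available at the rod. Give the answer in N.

Cap-side area A_cap = π/4 × (46.7 mm)² = 1713 mm^2
Rod-side annular area A_ann = π/4 × (46.7² − 23.7²) = 1272 mm^2
Net thrust = P_cap·A_cap − P_rod·A_ann = 54130 N − 2785 N

F ≈ 51300 N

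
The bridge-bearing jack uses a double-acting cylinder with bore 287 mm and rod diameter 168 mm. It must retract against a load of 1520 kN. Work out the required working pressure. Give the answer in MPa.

P ≈ 35.7 MPa

Rod-side annular area A_ann = π/4 × (287² − 168²) = 42530 mm^2
Retraction: pressure acts on the annular area.
P = F / A = 1520 kN / A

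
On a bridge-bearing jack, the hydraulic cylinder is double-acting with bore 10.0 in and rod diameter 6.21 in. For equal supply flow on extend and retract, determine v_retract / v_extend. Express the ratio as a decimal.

v_ret/v_ext ≈ 1.63

Cap-side area A_cap = π/4 × (10.0 in)² = 78.54 in^2
Rod-side annular area A_ann = π/4 × (10.0² − 6.21²) = 48.25 in^2
For equal Q, v ∝ 1/A, so v_ret/v_ext = A_cap/A_ann.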